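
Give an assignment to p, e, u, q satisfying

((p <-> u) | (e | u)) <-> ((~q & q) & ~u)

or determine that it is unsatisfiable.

p = True, e = False, u = False, q = False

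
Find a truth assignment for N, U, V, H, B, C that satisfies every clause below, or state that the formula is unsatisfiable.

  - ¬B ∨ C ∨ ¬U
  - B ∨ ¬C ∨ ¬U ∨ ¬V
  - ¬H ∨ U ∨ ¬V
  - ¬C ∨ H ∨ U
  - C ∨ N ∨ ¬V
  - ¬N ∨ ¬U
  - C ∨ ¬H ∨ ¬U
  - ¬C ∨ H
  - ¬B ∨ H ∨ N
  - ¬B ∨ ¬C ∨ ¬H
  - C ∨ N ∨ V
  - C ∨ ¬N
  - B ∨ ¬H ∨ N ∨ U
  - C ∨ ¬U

N=F, U=T, V=F, H=T, B=F, C=T

Set N = False.
Set U = True.
  then (C ∨ ¬U) forces C = True.
  then (¬C ∨ H) forces H = True.
  then (¬B ∨ ¬C ∨ ¬H) forces B = False.
  then (B ∨ ¬C ∨ ¬U ∨ ¬V) forces V = False.
All clauses satisfied.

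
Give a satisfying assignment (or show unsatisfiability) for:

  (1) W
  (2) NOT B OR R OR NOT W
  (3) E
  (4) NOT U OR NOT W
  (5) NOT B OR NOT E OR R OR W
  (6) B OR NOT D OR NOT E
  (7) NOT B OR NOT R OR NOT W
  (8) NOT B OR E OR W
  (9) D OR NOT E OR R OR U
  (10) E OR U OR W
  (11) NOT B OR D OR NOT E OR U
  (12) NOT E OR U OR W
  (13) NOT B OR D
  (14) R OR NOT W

D: False; R: True; B: False; U: False; E: True; W: True

Unit clause (W) forces W = True.
Unit clause (E) forces E = True.
In (NOT U OR NOT W) only NOT U is left, so U = False.
In (R OR NOT W) only R is left, so R = True.
In (NOT B OR NOT R OR NOT W) only NOT B is left, so B = False.
In (B OR NOT D OR NOT E) only NOT D is left, so D = False.
All clauses satisfied.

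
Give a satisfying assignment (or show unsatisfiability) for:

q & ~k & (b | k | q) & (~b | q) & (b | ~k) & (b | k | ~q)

b = True, q = True, k = False

Unit clause (q) forces q = True.
Unit clause (~k) forces k = False.
In (b | k | ~q) only b is left, so b = True.
Check each clause:
  (q): q holds.
  (~k): ~k holds.
  (b | k | q): b holds.
  (~b | q): q holds.
  (b | ~k): b holds.
  (b | k | ~q): b holds.
All clauses satisfied.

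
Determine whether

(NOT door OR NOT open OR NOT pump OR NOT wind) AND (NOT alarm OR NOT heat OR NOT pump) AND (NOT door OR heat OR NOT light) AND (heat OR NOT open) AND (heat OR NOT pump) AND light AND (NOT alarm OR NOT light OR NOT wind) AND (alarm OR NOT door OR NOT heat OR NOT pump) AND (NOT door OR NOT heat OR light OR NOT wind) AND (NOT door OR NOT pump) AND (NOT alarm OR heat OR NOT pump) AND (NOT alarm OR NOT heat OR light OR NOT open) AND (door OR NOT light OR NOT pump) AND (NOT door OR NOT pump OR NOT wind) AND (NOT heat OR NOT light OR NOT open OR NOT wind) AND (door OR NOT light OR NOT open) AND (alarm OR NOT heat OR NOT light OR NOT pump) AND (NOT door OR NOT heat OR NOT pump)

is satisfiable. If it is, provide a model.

Unit clause (light) forces light = True.
Try pump = True:
  (heat OR NOT pump) forces heat = True.
  (NOT alarm OR NOT heat OR NOT pump) forces alarm = False.
  clause (alarm OR NOT heat OR NOT light OR NOT pump) is falsified — backtrack.
So pump = False.
Set alarm = False.
Set wind = True.
Set open = False.
Set heat = False.
  then (NOT door OR heat OR NOT light) forces door = False.
All clauses satisfied.

pump=F, alarm=F, wind=T, open=F, heat=F, door=F, light=T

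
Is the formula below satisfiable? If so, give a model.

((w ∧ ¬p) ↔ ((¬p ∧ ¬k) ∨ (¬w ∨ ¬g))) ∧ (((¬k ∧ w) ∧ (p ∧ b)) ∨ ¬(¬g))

k = False, g = True, w = True, p = False, b = False

  (w ∧ ¬p) ↔ ((¬p ∧ ¬k) ∨ (¬w ∨ ¬g)) = True
    w ∧ ¬p = True
      ¬p = True
    (¬p ∧ ¬k) ∨ (¬w ∨ ¬g) = True
      ¬p ∧ ¬k = True
        ¬p = True
        ¬k = True
      ¬w ∨ ¬g = False
        ¬w = False
        ¬g = False
  ((¬k ∧ w) ∧ (p ∧ b)) ∨ ¬(¬g) = True
    (¬k ∧ w) ∧ (p ∧ b) = False
      ¬k ∧ w = True
        ¬k = True
      p ∧ b = False
    ¬(¬g) = True
      ¬g = False
Both conjuncts True, so the formula holds.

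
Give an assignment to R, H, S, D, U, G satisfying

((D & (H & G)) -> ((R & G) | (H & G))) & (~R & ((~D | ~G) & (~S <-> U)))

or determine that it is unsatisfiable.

R: False, H: True, S: True, D: True, U: False, G: False

  (D & (H & G)) -> ((R & G) | (H & G)) = True
    D & (H & G) = False
      H & G = False
    (R & G) | (H & G) = False
      R & G = False
      H & G = False
  ~R & ((~D | ~G) & (~S <-> U)) = True
    ~R = True
    (~D | ~G) & (~S <-> U) = True
      ~D | ~G = True
        ~D = False
        ~G = True
      ~S <-> U = True
        ~S = False
Both conjuncts True, so the formula holds.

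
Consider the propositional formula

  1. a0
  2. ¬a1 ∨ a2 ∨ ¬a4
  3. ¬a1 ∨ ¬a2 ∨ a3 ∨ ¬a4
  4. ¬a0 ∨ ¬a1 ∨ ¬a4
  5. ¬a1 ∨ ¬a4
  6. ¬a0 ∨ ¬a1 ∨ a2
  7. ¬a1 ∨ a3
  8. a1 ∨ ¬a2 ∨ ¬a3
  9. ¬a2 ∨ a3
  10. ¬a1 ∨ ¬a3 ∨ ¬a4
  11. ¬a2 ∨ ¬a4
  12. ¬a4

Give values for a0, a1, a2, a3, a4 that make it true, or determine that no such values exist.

a0 = True, a1 = False, a2 = False, a3 = True, a4 = False

Unit clause (a0) forces a0 = True.
Unit clause (¬a4) forces a4 = False.
Set a1 = False.
Try a2 = True:
  (a1 ∨ ¬a2 ∨ ¬a3) forces a3 = False.
  clause (¬a2 ∨ a3) is falsified — backtrack.
So a2 = False.
Set a3 = True.
All clauses satisfied.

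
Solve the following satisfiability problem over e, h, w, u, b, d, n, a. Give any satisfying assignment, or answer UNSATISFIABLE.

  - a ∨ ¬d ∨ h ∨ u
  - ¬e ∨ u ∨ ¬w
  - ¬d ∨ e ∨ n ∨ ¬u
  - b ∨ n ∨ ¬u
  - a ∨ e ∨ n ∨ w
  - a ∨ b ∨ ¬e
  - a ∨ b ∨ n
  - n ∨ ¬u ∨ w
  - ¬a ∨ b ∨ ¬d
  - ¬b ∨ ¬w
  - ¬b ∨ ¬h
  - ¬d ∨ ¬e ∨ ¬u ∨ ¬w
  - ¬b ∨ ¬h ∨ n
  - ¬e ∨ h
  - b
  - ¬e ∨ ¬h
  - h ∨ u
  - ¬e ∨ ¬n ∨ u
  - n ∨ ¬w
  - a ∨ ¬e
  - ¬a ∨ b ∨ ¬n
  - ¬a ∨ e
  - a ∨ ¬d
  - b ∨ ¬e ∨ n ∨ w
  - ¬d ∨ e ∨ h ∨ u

e=F, h=F, w=F, u=T, b=T, d=F, n=T, a=F

Unit clause (b) forces b = True.
In (¬b ∨ ¬w) only ¬w is left, so w = False.
In (¬b ∨ ¬h) only ¬h is left, so h = False.
In (¬e ∨ h) only ¬e is left, so e = False.
In (h ∨ u) only u is left, so u = True.
In (¬a ∨ e) only ¬a is left, so a = False.
In (a ∨ ¬d) only ¬d is left, so d = False.
In (a ∨ e ∨ n ∨ w) only n is left, so n = True.
All clauses satisfied.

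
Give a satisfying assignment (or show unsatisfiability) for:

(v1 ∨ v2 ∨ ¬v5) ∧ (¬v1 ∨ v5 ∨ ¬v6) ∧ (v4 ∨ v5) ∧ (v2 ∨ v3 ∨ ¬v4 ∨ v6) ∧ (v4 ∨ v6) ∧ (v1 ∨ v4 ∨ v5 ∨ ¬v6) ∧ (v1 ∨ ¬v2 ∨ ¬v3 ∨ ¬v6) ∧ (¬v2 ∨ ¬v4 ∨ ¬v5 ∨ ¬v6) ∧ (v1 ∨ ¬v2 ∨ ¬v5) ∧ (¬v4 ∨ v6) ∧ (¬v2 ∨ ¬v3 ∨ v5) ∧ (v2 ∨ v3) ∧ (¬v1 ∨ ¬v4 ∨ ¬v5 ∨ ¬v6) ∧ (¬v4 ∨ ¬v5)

v1=T; v2=F; v3=T; v4=F; v5=T; v6=T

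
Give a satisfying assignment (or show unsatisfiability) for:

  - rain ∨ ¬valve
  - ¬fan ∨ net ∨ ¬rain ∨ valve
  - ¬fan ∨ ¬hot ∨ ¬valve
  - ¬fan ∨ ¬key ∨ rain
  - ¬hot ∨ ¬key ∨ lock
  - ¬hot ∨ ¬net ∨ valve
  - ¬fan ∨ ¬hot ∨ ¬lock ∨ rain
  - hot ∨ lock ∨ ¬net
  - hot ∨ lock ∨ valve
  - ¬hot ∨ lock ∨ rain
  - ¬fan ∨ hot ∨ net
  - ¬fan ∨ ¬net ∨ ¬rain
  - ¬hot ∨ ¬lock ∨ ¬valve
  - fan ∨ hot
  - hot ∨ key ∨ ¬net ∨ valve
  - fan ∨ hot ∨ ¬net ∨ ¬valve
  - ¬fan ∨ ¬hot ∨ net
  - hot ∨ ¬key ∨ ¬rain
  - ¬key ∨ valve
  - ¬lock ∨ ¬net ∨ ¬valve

net: False, fan: False, hot: True, key: False, lock: True, rain: True, valve: False

Set net = False.
Set fan = False.
  then (fan ∨ hot) forces hot = True.
Try key = True:
  (¬hot ∨ ¬key ∨ lock) forces lock = True.
  (¬hot ∨ ¬lock ∨ ¬valve) forces valve = False.
  clause (¬key ∨ valve) is falsified — backtrack.
So key = False.
Set lock = True.
  then (¬hot ∨ ¬lock ∨ ¬valve) forces valve = False.
Set rain = True.
All clauses satisfied.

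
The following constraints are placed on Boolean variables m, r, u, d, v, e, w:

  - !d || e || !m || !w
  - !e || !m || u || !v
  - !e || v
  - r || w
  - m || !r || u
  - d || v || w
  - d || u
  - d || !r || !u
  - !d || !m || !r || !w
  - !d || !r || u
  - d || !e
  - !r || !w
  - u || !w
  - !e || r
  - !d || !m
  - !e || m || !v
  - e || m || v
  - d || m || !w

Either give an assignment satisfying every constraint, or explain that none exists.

m: True, r: False, u: True, d: False, v: True, e: False, w: True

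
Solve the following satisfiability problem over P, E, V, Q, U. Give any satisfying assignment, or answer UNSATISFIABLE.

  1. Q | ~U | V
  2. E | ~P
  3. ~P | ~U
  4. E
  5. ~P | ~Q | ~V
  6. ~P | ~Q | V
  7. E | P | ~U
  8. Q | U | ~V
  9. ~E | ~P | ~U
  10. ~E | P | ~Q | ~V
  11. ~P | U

P = False, E = True, V = False, Q = True, U = False

Unit clause (E) forces E = True.
Try P = True:
  (~P | ~U) forces U = False.
  clause (~P | U) is falsified — backtrack.
So P = False.
Set V = False.
Set Q = True.
Set U = False.
All clauses satisfied.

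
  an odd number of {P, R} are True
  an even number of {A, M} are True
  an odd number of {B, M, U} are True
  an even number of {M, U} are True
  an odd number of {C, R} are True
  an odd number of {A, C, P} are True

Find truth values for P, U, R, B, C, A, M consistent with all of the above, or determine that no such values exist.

P: False; U: True; R: True; B: True; C: False; A: True; M: True

{P, R}: 1 true → odd ✓
{A, M}: 2 true → even ✓
{B, M, U}: 3 true → odd ✓
{M, U}: 2 true → even ✓
{C, R}: 1 true → odd ✓
{A, C, P}: 1 true → odd ✓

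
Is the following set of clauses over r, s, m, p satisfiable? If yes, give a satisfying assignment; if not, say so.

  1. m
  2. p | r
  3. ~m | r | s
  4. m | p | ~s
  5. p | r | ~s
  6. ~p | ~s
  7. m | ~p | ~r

Unit clause (m) forces m = True.
Try r = False:
  (p | r) forces p = True.
  (~m | r | s) forces s = True.
  clause (~p | ~s) is falsified — backtrack.
So r = True.
Set s = False.
Set p = False.
Check each clause:
  (m): m holds.
  (p | r): r holds.
  (~m | r | s): r holds.
  (m | p | ~s): m holds.
  (p | r | ~s): r holds.
  (~p | ~s): ~p holds.
  (m | ~p | ~r): m holds.
All clauses satisfied.

r = True, s = False, m = True, p = False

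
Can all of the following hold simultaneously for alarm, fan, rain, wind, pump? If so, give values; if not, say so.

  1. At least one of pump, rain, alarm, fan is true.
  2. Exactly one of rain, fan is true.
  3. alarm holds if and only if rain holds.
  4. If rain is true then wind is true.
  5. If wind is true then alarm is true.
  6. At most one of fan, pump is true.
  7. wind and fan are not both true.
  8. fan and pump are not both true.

alarm = True; fan = False; rain = True; wind = True; pump = False

  (1) {pump, rain, alarm, fan}: 2 true — at least one ✓
  (2) {rain, fan}: 1 true — exactly one ✓
  (3) alarm=T, rain=T — same ✓
  (4) rain=T ⇒ wind: T ✓
  (5) wind=T ⇒ alarm: T ✓
  (6) {fan, pump}: 0 true — at most one ✓
  (7) wind=T, fan=F — not both ✓
  (8) fan=F, pump=F — not both ✓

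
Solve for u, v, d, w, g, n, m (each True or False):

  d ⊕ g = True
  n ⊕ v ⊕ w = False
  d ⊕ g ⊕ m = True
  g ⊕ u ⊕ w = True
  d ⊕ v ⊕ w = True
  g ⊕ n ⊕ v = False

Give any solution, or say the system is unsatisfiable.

u = True, v = False, d = True, w = False, g = False, n = False, m = False

d ⊕ g = T ⊕ F = True ✓
n ⊕ v ⊕ w = F ⊕ F ⊕ F = False ✓
d ⊕ g ⊕ m = T ⊕ F ⊕ F = True ✓
g ⊕ u ⊕ w = F ⊕ T ⊕ F = True ✓
d ⊕ v ⊕ w = T ⊕ F ⊕ F = True ✓
g ⊕ n ⊕ v = F ⊕ F ⊕ F = False ✓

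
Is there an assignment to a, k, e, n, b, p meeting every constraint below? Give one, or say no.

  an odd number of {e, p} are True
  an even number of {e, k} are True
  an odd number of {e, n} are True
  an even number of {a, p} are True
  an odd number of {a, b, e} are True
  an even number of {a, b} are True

a=F, k=T, e=T, n=F, b=F, p=F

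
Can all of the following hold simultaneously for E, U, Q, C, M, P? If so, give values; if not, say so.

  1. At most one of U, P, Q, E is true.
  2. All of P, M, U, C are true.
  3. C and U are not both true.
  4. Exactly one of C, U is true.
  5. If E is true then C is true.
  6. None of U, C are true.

Unsatisfiable — no assignment works.

Case U = True:
  Constraint (6) is violated (U=T) — contradiction.
Case U = False:
  Constraint (2) is violated (U=F) — contradiction.
Both cases fail — unsatisfiable.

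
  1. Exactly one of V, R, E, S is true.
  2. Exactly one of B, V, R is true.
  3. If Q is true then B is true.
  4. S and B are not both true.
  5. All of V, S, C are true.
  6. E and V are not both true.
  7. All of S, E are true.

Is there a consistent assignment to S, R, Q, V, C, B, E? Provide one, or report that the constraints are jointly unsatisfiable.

Unsatisfiable

Case S = True:
  (1) with S=T forces V = False.
  Constraint (5) is violated (V=F) — contradiction.
Case S = False:
  Constraint (5) is violated (S=F) — contradiction.
Both cases fail — unsatisfiable.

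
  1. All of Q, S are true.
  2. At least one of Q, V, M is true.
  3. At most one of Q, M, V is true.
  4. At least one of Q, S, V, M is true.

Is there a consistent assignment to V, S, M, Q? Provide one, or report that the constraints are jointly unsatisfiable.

V=F, S=T, M=F, Q=T

  (1) {Q, S}: all 2 true ✓
  (2) {Q, V, M}: 1 true — at least one ✓
  (3) {Q, M, V}: 1 true — at most one ✓
  (4) {Q, S, V, M}: 2 true — at least one ✓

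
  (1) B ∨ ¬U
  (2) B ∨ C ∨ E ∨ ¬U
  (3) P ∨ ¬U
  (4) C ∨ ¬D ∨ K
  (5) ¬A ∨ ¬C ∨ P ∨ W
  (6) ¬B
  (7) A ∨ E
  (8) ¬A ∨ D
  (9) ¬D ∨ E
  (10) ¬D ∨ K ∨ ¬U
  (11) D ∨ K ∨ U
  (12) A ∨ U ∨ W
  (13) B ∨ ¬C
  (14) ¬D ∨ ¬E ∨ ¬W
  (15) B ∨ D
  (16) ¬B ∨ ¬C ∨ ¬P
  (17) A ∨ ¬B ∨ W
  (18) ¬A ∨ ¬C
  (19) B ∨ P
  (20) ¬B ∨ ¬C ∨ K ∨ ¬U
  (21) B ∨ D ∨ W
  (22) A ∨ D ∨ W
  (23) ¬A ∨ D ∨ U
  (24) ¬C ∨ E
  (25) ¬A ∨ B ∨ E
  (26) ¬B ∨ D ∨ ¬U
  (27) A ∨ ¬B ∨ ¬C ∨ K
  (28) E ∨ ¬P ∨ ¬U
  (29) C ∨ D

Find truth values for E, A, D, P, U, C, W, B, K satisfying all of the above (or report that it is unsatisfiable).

E: True, A: True, D: True, P: True, U: False, C: False, W: False, B: False, K: True

Unit clause (¬B) forces B = False.
In (B ∨ ¬C) only ¬C is left, so C = False.
In (B ∨ D) only D is left, so D = True.
In (B ∨ P) only P is left, so P = True.
In (B ∨ ¬U) only ¬U is left, so U = False.
In (C ∨ ¬D ∨ K) only K is left, so K = True.
In (¬D ∨ E) only E is left, so E = True.
In (¬D ∨ ¬E ∨ ¬W) only ¬W is left, so W = False.
In (A ∨ U ∨ W) only A is left, so A = True.
All clauses satisfied.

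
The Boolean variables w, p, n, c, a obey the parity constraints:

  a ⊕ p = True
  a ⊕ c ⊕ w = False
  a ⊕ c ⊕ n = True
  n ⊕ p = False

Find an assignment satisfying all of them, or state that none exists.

w = True, p = False, n = False, c = False, a = True

a ⊕ p = T ⊕ F = True ✓
a ⊕ c ⊕ w = T ⊕ F ⊕ T = False ✓
a ⊕ c ⊕ n = T ⊕ F ⊕ F = True ✓
n ⊕ p = F ⊕ F = False ✓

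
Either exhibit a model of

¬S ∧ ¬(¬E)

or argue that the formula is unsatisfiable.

E: True, S: False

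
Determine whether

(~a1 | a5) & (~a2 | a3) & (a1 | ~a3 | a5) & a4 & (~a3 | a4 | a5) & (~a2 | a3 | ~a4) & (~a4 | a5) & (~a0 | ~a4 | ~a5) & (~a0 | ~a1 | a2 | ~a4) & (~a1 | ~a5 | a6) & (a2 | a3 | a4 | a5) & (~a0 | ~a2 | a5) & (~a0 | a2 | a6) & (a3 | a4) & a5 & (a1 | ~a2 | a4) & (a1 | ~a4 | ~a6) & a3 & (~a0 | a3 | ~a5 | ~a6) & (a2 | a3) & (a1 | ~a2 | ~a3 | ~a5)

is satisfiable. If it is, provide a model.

Unit clause (a4) forces a4 = True.
In (~a4 | a5) only a5 is left, so a5 = True.
In (~a0 | ~a4 | ~a5) only ~a0 is left, so a0 = False.
Unit clause (a3) forces a3 = True.
Set a1 = False.
  then (a1 | ~a4 | ~a6) forces a6 = False.
  then (a1 | ~a2 | ~a3 | ~a5) forces a2 = False.
All clauses satisfied.

a0 = False; a1 = False; a2 = False; a3 = True; a4 = True; a5 = True; a6 = False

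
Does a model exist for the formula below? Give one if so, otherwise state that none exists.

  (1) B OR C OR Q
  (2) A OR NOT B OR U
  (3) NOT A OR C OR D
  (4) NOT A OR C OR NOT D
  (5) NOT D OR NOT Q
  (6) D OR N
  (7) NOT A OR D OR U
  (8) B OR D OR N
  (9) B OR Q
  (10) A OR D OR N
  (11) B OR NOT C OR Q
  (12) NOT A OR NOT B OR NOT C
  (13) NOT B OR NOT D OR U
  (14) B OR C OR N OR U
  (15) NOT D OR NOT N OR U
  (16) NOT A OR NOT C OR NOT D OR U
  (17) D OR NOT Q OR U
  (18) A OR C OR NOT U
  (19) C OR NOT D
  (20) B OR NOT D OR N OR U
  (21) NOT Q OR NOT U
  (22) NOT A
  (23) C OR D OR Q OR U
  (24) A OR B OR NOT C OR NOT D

Unit clause (NOT A) forces A = False.
Set C = True.
Set N = True.
Set Q = False.
  then (B OR Q) forces B = True.
  then (A OR NOT B OR U) forces U = True.
Set D = False.
All clauses satisfied.

C = True, N = True, Q = False, U = True, B = True, D = False, A = False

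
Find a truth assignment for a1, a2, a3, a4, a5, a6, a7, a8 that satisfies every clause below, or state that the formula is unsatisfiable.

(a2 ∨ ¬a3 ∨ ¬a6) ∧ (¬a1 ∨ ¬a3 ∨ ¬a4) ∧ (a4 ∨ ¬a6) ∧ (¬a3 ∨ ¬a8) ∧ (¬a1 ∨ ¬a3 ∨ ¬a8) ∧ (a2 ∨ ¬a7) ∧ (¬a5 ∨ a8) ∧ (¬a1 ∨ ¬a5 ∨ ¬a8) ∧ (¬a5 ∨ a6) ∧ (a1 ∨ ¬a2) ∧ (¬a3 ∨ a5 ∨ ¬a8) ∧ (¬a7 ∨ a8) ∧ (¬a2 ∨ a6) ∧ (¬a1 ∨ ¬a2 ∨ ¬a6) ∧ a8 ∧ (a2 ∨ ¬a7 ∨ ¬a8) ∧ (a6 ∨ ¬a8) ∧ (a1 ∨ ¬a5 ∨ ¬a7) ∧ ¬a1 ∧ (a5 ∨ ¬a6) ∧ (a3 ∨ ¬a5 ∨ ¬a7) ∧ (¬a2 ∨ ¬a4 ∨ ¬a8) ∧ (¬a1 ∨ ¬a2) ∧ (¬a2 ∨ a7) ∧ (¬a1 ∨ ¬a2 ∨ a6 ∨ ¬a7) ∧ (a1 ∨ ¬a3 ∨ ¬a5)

a1: False; a2: False; a3: False; a4: True; a5: True; a6: True; a7: False; a8: True

Unit clause (a8) forces a8 = True.
In (a6 ∨ ¬a8) only a6 is left, so a6 = True.
Unit clause (¬a1) forces a1 = False.
In (a5 ∨ ¬a6) only a5 is left, so a5 = True.
In (a1 ∨ ¬a3 ∨ ¬a5) only ¬a3 is left, so a3 = False.
In (a4 ∨ ¬a6) only a4 is left, so a4 = True.
In (a1 ∨ ¬a2) only ¬a2 is left, so a2 = False.
In (a2 ∨ ¬a7 ∨ ¬a8) only ¬a7 is left, so a7 = False.
All clauses satisfied.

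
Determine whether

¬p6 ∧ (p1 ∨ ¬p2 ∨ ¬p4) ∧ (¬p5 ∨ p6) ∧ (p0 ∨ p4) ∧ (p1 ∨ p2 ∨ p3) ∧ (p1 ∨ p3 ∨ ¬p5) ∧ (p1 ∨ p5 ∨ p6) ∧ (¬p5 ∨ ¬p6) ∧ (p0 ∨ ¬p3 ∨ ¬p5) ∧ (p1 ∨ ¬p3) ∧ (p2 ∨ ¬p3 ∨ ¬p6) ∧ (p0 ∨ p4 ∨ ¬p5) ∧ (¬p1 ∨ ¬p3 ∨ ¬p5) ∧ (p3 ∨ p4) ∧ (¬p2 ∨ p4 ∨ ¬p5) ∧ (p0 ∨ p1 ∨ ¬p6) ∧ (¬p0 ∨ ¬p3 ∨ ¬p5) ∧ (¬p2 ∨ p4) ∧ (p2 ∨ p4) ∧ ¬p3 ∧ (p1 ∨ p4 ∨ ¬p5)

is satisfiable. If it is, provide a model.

Unit clause (¬p6) forces p6 = False.
In (¬p5 ∨ p6) only ¬p5 is left, so p5 = False.
In (p1 ∨ p5 ∨ p6) only p1 is left, so p1 = True.
Unit clause (¬p3) forces p3 = False.
In (p3 ∨ p4) only p4 is left, so p4 = True.
Set p0 = False.
Set p2 = False.
All clauses satisfied.

p0: False; p1: True; p2: False; p3: False; p4: True; p5: False; p6: False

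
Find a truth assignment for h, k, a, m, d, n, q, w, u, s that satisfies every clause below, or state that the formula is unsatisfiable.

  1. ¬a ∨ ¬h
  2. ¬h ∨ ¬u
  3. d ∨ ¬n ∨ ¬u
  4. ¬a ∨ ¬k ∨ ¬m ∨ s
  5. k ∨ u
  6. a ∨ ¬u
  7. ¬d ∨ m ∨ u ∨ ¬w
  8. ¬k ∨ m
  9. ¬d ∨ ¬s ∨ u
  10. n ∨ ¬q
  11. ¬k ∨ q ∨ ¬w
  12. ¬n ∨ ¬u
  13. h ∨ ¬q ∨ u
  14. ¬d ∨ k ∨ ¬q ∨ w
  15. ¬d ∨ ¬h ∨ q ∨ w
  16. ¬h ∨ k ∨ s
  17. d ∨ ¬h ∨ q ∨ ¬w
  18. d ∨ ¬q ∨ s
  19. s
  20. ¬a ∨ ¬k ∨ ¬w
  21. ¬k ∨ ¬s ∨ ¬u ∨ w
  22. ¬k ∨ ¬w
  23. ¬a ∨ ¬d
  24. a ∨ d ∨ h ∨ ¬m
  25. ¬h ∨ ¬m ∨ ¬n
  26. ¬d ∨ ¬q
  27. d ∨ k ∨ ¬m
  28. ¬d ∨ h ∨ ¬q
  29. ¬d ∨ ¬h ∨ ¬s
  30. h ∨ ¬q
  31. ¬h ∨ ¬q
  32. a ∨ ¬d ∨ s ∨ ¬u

Unit clause (s) forces s = True.
Set h = False.
  then (h ∨ ¬q) forces q = False.
Set k = False.
  then (k ∨ u) forces u = True.
  then (a ∨ ¬u) forces a = True.
  then (¬n ∨ ¬u) forces n = False.
  then (¬a ∨ ¬d) forces d = False.
  then (d ∨ k ∨ ¬m) forces m = False.
Set w = False.
All clauses satisfied.

h = False; k = False; a = True; m = False; d = False; n = False; q = False; w = False; u = True; s = True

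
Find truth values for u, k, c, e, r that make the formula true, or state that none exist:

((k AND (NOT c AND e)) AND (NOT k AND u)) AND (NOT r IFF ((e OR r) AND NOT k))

No satisfying assignment exists.

Case k = True: the conjunct NOT k is False.
Case k = False: the conjunct k is False.
Both cases fail — unsatisfiable.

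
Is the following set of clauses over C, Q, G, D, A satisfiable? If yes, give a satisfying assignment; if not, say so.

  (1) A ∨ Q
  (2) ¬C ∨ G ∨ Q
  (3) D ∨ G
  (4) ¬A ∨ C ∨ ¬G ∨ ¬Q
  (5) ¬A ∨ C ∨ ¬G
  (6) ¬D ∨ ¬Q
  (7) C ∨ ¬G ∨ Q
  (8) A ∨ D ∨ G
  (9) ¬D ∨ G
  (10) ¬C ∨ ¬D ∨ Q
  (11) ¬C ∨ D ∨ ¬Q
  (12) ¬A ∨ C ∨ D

C = False; Q = True; G = True; D = False; A = False

Set C = False.
Try Q = False:
  (A ∨ Q) forces A = True.
  (¬A ∨ C ∨ ¬G) forces G = False.
  (D ∨ G) forces D = True.
  clause (¬D ∨ G) is falsified — backtrack.
So Q = True.
  then (¬D ∨ ¬Q) forces D = False.
  then (¬A ∨ C ∨ D) forces A = False.
  then (D ∨ G) forces G = True.
All clauses satisfied.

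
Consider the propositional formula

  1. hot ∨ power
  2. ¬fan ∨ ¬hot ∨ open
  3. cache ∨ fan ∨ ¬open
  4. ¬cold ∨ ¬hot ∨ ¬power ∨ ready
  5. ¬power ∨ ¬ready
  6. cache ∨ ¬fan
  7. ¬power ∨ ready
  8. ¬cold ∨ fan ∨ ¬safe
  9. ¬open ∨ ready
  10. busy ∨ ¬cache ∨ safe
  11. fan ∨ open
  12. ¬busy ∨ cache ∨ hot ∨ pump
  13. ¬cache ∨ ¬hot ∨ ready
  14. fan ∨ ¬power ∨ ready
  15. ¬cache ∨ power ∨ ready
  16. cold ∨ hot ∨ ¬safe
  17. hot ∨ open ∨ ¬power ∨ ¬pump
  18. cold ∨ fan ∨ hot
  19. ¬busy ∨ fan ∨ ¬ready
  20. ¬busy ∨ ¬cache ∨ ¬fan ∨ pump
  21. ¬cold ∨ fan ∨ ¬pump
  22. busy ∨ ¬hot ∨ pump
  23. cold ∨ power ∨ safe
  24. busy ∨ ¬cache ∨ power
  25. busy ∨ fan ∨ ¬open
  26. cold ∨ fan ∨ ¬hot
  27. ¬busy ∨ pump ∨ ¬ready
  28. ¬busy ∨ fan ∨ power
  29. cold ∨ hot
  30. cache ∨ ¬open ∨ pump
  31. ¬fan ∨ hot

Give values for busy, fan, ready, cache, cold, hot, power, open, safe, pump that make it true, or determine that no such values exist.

busy=T, fan=T, ready=T, cache=T, cold=T, hot=T, power=F, open=T, safe=T, pump=T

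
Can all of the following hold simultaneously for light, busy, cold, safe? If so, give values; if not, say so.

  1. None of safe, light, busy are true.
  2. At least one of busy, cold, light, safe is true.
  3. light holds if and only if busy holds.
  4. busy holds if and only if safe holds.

light=F, busy=F, cold=T, safe=F

  (1) {safe, light, busy}: 0 true — none ✓
  (2) {busy, cold, light, safe}: 1 true — at least one ✓
  (3) light=F, busy=F — same ✓
  (4) busy=F, safe=F — same ✓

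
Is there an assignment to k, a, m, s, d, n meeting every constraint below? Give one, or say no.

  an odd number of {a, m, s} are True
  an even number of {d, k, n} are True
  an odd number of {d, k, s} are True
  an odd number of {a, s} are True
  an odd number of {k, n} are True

k=F, a=T, m=F, s=F, d=T, n=T

{a, m, s}: 1 true → odd ✓
{d, k, n}: 2 true → even ✓
{d, k, s}: 1 true → odd ✓
{a, s}: 1 true → odd ✓
{k, n}: 1 true → odd ✓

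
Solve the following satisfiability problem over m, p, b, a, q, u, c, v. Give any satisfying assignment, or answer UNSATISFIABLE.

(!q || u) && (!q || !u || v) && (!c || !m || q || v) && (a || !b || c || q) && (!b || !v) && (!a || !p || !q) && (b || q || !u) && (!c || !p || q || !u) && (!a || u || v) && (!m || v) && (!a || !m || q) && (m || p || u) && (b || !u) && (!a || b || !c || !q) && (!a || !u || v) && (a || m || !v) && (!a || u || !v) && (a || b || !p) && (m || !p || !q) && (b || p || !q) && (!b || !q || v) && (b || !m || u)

Try m = True:
  (!m || v) forces v = True.
  (!b || !v) forces b = False.
  (b || !u) forces u = False.
  clause (b || !m || u) is falsified — backtrack.
So m = False.
Set p = False.
  then (m || p || u) forces u = True.
  then (b || !u) forces b = True.
  then (!b || !v) forces v = False.
  then (!a || !u || v) forces a = False.
  then (!b || !q || v) forces q = False.
  then (a || !b || c || q) forces c = True.
All clauses satisfied.

m = False, p = False, b = True, a = False, q = False, u = True, c = True, v = False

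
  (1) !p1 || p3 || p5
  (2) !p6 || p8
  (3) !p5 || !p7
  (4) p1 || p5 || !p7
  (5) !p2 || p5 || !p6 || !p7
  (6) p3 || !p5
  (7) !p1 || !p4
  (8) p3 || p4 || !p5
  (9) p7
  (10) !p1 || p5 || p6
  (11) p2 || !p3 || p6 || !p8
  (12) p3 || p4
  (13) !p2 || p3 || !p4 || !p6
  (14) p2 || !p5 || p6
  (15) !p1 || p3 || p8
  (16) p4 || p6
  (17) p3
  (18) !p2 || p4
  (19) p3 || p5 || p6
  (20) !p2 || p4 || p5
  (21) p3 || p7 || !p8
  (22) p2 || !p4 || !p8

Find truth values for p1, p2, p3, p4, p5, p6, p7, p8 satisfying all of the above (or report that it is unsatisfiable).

p1=T, p2=F, p3=T, p4=F, p5=F, p6=T, p7=T, p8=T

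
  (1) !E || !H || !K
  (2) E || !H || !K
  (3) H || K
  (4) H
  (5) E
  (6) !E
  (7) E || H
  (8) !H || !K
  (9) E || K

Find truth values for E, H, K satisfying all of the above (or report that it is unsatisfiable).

Case E = True:
  Clause (!E) is falsified — contradiction.
Case E = False:
  Clause (E) is falsified — contradiction.
Both cases fail, so the formula is unsatisfiable.

UNSATISFIABLE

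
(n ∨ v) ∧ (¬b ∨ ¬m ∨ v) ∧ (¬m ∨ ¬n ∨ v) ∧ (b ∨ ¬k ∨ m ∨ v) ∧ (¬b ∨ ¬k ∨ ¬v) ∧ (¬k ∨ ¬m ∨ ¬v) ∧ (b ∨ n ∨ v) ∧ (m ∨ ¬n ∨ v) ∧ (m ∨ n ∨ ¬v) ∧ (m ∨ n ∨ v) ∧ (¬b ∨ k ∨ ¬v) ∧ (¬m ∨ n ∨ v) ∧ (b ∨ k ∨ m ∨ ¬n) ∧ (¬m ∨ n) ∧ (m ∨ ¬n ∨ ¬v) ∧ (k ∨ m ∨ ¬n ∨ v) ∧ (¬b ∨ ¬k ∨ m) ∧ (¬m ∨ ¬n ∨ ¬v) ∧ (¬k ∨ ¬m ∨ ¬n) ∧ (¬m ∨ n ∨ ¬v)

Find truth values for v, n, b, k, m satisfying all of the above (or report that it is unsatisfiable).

Case n = True:
  If m = True:
    (¬m ∨ ¬n ∨ v) forces v = True.
    clause (¬m ∨ ¬n ∨ ¬v) is falsified.
  If m = False:
    (m ∨ ¬n ∨ v) forces v = True.
    clause (m ∨ ¬n ∨ ¬v) is falsified.
  Every sub-case reaches a contradiction.
Case n = False:
  (n ∨ v) forces v = True.
  (m ∨ n ∨ ¬v) forces m = True.
  Clause (¬m ∨ n) is falsified — contradiction.
Both cases fail, so the formula is unsatisfiable.

No satisfying assignment exists.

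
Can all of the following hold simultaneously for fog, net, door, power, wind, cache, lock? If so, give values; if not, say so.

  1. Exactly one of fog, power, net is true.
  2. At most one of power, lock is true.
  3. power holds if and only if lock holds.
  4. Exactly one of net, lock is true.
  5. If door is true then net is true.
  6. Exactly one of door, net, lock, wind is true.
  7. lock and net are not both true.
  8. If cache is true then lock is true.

fog = False; net = True; door = False; power = False; wind = False; cache = False; lock = False

  (1) {fog, power, net}: 1 true — exactly one ✓
  (2) {power, lock}: 0 true — at most one ✓
  (3) power=F, lock=F — same ✓
  (4) {net, lock}: 1 true — exactly one ✓
  (5) door=F ⇒ net: vacuous ✓
  (6) {door, net, lock, wind}: 1 true — exactly one ✓
  (7) lock=F, net=T — not both ✓
  (8) cache=F ⇒ lock: vacuous ✓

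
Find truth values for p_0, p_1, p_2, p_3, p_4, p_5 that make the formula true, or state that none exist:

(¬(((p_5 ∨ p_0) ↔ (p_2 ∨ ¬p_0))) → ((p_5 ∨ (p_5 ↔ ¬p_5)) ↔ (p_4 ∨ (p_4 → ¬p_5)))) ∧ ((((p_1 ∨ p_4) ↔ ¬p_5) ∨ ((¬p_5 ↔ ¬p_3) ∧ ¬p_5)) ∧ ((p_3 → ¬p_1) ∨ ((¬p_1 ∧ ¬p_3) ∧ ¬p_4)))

p_0 = True, p_1 = False, p_2 = True, p_3 = False, p_4 = False, p_5 = True

  ¬(((p_5 ∨ p_0) ↔ (p_2 ∨ ¬p_0))) → ((p_5 ∨ (p_5 ↔ ¬p_5)) ↔ (p_4 ∨ (p_4 → ¬p_5))) = True
    ¬(((p_5 ∨ p_0) ↔ (p_2 ∨ ¬p_0))) = False
      (p_5 ∨ p_0) ↔ (p_2 ∨ ¬p_0) = True
        p_5 ∨ p_0 = True
        p_2 ∨ ¬p_0 = True
          ¬p_0 = False
    (p_5 ∨ (p_5 ↔ ¬p_5)) ↔ (p_4 ∨ (p_4 → ¬p_5)) = True
      p_5 ∨ (p_5 ↔ ¬p_5) = True
        p_5 ↔ ¬p_5 = False
          ¬p_5 = False
      p_4 ∨ (p_4 → ¬p_5) = True
        p_4 → ¬p_5 = True
          ¬p_5 = False
  (((p_1 ∨ p_4) ↔ ¬p_5) ∨ ((¬p_5 ↔ ¬p_3) ∧ ¬p_5)) ∧ ((p_3 → ¬p_1) ∨ ((¬p_1 ∧ ¬p_3) ∧ ¬p_4)) = True
    ((p_1 ∨ p_4) ↔ ¬p_5) ∨ ((¬p_5 ↔ ¬p_3) ∧ ¬p_5) = True
      (p_1 ∨ p_4) ↔ ¬p_5 = True
        p_1 ∨ p_4 = False
        ¬p_5 = False
      (¬p_5 ↔ ¬p_3) ∧ ¬p_5 = False
        ¬p_5 ↔ ¬p_3 = False
          ¬p_5 = False
          ¬p_3 = True
        ¬p_5 = False
    (p_3 → ¬p_1) ∨ ((¬p_1 ∧ ¬p_3) ∧ ¬p_4) = True
      p_3 → ¬p_1 = True
        ¬p_1 = True
      (¬p_1 ∧ ¬p_3) ∧ ¬p_4 = True
        ¬p_1 ∧ ¬p_3 = True
          ¬p_1 = True
          ¬p_3 = True
        ¬p_4 = True
Both conjuncts True, so the formula holds.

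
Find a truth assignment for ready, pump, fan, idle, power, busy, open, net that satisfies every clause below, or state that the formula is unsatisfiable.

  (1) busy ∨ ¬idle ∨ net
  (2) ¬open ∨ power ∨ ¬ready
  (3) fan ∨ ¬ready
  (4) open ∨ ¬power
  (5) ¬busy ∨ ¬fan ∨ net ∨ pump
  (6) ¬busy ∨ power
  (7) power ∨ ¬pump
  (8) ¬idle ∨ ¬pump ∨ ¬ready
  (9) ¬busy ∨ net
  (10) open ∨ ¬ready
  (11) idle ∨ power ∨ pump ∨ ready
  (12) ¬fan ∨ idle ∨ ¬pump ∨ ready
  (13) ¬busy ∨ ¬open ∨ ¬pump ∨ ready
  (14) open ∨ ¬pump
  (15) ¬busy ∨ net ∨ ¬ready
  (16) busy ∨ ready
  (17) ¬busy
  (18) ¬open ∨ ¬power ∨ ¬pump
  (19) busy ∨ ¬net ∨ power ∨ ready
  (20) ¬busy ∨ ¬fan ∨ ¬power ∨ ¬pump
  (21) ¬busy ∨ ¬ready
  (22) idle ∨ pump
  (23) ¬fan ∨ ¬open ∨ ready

Unit clause (¬busy) forces busy = False.
In (busy ∨ ready) only ready is left, so ready = True.
In (fan ∨ ¬ready) only fan is left, so fan = True.
In (open ∨ ¬ready) only open is left, so open = True.
In (¬open ∨ power ∨ ¬ready) only power is left, so power = True.
In (¬open ∨ ¬power ∨ ¬pump) only ¬pump is left, so pump = False.
In (idle ∨ pump) only idle is left, so idle = True.
In (busy ∨ ¬idle ∨ net) only net is left, so net = True.
All clauses satisfied.

ready=T, pump=F, fan=T, idle=T, power=T, busy=F, open=T, net=T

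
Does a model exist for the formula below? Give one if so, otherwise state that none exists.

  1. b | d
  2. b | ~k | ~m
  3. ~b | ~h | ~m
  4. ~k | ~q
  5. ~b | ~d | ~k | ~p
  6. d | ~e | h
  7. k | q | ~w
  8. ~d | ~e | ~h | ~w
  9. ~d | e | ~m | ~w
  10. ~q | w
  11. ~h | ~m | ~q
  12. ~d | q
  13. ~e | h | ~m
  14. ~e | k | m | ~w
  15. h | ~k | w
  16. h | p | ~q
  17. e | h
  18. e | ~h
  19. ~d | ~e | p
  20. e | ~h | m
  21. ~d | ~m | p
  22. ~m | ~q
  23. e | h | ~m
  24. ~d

m = False; q = False; w = False; p = True; b = True; e = True; d = False; k = True; h = True

Unit clause (~d) forces d = False.
In (b | d) only b is left, so b = True.
Set m = False.
Try q = True:
  (~k | ~q) forces k = False.
  (~q | w) forces w = True.
  (~e | k | m | ~w) forces e = False.
  (e | h) forces h = True.
  clause (e | ~h) is falsified — backtrack.
So q = False.
Set w = False.
Set p = True.
Try e = False:
  (e | h) forces h = True.
  clause (e | ~h) is falsified — backtrack.
So e = True.
  then (d | ~e | h) forces h = True.
Set k = True.
All clauses satisfied.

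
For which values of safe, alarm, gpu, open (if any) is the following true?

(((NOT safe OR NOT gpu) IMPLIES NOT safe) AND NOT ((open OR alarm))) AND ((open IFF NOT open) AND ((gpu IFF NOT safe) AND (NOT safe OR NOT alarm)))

Unsatisfiable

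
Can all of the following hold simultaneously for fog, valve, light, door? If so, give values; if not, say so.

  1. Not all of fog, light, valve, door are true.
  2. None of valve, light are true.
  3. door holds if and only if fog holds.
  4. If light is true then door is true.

fog = False, valve = False, light = False, door = False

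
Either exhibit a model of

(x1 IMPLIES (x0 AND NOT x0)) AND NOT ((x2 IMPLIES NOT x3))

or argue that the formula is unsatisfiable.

x0: True, x1: False, x2: True, x3: True

  x1 IMPLIES (x0 AND NOT x0) = True
    x0 AND NOT x0 = False
      NOT x0 = False
  NOT ((x2 IMPLIES NOT x3)) = True
    x2 IMPLIES NOT x3 = False
      NOT x3 = False
Both conjuncts True, so the formula holds.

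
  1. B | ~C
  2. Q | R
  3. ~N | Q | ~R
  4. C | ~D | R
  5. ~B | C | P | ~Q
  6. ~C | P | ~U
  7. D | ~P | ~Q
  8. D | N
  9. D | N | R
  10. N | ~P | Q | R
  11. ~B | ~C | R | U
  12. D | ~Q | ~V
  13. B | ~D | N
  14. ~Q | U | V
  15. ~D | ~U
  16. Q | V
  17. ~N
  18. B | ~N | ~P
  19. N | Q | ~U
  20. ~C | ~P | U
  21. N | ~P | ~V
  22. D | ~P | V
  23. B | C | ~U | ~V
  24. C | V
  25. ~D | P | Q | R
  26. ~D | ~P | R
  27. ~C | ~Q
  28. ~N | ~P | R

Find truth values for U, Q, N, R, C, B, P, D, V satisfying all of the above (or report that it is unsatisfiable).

U: False, Q: False, N: False, R: True, C: False, B: True, P: False, D: True, V: True

Unit clause (~N) forces N = False.
In (D | N) only D is left, so D = True.
In (B | ~D | N) only B is left, so B = True.
In (~D | ~U) only ~U is left, so U = False.
Set Q = False.
  then (Q | R) forces R = True.
  then (Q | V) forces V = True.
  then (N | ~P | ~V) forces P = False.
Set C = False.
All clauses satisfied.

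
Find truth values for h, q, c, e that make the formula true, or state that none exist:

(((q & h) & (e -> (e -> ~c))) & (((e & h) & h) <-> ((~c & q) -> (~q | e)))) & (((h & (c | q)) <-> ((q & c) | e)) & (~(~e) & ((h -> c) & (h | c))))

No satisfying assignment exists.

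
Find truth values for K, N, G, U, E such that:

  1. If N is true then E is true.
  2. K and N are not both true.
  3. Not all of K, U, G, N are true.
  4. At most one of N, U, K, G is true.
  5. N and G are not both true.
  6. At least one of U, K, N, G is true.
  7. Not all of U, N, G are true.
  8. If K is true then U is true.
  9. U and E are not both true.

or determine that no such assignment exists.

K=F; N=F; G=T; U=F; E=T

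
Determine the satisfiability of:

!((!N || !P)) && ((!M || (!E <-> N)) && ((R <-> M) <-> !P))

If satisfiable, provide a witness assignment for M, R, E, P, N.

M: False, R: True, E: True, P: True, N: True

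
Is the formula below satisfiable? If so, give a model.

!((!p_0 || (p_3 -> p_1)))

p_0 = True, p_1 = False, p_3 = True

  !((!p_0 || (p_3 -> p_1))) = True
    !p_0 || (p_3 -> p_1) = False
      !p_0 = False
      p_3 -> p_1 = False
The formula evaluates to True.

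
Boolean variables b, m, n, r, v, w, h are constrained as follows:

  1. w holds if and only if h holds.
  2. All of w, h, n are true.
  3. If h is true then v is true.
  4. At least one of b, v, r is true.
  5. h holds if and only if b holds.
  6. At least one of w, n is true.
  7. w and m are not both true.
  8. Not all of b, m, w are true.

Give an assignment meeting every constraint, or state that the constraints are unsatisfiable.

b=T, m=F, n=T, r=F, v=T, w=T, h=T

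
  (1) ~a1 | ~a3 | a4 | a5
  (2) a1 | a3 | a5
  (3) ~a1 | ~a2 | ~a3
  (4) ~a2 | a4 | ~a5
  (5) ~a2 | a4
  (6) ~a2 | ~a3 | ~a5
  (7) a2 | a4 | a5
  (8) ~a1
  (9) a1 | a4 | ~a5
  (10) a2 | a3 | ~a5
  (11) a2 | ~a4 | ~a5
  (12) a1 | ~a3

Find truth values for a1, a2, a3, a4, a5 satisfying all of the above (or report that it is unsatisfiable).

a1 = False, a2 = True, a3 = False, a4 = True, a5 = True

Unit clause (~a1) forces a1 = False.
In (a1 | ~a3) only ~a3 is left, so a3 = False.
In (a1 | a3 | a5) only a5 is left, so a5 = True.
In (a1 | a4 | ~a5) only a4 is left, so a4 = True.
In (a2 | a3 | ~a5) only a2 is left, so a2 = True.
All clauses satisfied.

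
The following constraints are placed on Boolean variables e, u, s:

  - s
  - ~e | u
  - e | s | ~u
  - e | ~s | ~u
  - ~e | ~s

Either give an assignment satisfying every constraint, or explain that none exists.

e=F, u=F, s=T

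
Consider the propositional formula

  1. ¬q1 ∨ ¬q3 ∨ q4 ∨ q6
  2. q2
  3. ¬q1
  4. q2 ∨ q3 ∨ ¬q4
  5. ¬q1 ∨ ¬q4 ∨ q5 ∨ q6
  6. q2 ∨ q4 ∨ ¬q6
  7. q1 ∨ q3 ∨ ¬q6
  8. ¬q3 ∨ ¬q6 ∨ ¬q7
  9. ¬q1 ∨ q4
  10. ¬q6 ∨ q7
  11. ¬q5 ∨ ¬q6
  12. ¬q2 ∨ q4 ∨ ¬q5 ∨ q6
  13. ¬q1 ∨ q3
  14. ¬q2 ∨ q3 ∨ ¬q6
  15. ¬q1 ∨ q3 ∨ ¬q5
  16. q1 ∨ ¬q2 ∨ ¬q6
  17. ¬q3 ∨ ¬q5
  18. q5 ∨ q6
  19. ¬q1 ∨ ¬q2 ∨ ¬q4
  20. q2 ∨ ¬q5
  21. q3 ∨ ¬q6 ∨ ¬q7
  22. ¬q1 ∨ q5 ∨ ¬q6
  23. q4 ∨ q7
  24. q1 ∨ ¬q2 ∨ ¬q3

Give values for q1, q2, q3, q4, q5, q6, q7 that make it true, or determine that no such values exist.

Unit clause (q2) forces q2 = True.
Unit clause (¬q1) forces q1 = False.
In (q1 ∨ ¬q2 ∨ ¬q6) only ¬q6 is left, so q6 = False.
In (q5 ∨ q6) only q5 is left, so q5 = True.
In (q1 ∨ ¬q2 ∨ ¬q3) only ¬q3 is left, so q3 = False.
In (¬q2 ∨ q4 ∨ ¬q5 ∨ q6) only q4 is left, so q4 = True.
Set q7 = False.
All clauses satisfied.

q1: False, q2: True, q3: False, q4: True, q5: True, q6: False, q7: False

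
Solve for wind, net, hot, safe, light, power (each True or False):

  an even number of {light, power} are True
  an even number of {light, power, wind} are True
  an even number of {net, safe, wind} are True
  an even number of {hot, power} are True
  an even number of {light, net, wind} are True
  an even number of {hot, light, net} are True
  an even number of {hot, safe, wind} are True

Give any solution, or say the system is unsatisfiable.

wind = False; net = False; hot = False; safe = False; light = False; power = False

{light, power}: 0 true → even ✓
{light, power, wind}: 0 true → even ✓
{net, safe, wind}: 0 true → even ✓
{hot, power}: 0 true → even ✓
{light, net, wind}: 0 true → even ✓
{hot, light, net}: 0 true → even ✓
{hot, safe, wind}: 0 true → even ✓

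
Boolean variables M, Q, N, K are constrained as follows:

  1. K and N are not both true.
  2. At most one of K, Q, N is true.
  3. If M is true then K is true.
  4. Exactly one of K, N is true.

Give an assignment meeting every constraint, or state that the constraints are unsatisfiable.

M = True, Q = False, N = False, K = True

  (1) K=T, N=F — not both ✓
  (2) {K, Q, N}: 1 true — at most one ✓
  (3) M=T ⇒ K: T ✓
  (4) {K, N}: 1 true — exactly one ✓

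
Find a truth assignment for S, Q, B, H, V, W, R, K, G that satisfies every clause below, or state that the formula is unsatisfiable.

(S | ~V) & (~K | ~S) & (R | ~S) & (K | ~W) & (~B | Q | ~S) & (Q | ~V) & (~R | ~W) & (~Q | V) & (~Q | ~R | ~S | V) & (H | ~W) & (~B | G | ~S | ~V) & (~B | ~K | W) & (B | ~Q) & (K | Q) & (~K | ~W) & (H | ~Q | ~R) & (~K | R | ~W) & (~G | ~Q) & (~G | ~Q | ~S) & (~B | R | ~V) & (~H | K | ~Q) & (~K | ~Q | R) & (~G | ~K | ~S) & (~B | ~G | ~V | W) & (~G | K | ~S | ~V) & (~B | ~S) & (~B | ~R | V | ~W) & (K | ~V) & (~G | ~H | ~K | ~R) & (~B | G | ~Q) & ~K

Case K = True:
  Clause (~K) is falsified — contradiction.
Case K = False:
  (K | ~W) forces W = False.
  (K | Q) forces Q = True.
  (~Q | V) forces V = True.
  Clause (K | ~V) is falsified — contradiction.
Both cases fail, so the formula is unsatisfiable.

Unsatisfiable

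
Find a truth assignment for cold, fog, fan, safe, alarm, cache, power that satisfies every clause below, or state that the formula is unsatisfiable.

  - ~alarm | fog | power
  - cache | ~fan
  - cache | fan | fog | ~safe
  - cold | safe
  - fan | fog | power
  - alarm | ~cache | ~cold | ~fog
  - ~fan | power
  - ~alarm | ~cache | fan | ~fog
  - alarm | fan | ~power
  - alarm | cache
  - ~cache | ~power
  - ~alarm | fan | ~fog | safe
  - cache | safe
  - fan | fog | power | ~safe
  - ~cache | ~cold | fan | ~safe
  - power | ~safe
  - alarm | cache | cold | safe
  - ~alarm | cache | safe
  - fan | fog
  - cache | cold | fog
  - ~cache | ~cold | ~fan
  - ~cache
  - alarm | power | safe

Unit clause (~cache) forces cache = False.
In (cache | ~fan) only ~fan is left, so fan = False.
In (alarm | cache) only alarm is left, so alarm = True.
In (cache | safe) only safe is left, so safe = True.
In (power | ~safe) only power is left, so power = True.
In (fan | fog) only fog is left, so fog = True.
Set cold = False.
All clauses satisfied.

cold: False; fog: True; fan: False; safe: True; alarm: True; cache: False; power: True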